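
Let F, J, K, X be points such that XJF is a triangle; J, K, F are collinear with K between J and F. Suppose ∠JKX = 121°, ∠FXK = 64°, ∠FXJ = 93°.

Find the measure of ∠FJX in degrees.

1. ∠FKX = 59°  [linear pair at K on JF]
2. ∠KFX = 57°  [△XKF]
3. ∠JFX = 57°  [K on ray FJ]
4. ∠FJX = 30°  [△XJF]

∠FJX = 30°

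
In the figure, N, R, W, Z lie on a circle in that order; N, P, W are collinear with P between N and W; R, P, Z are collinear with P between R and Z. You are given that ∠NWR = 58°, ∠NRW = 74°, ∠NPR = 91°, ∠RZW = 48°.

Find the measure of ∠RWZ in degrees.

∠RWZ = 99°

1. ∠NZR = 58°  [same arc NR]
2. ∠RNW = 48°  [△NRW]
3. ∠NRZ = 41°  [△NPR]
4. ∠RNZ = 81°  [△NRZ]
5. ∠RWZ = 99°  [cyclic NRWZ, opposite ∠N+∠W]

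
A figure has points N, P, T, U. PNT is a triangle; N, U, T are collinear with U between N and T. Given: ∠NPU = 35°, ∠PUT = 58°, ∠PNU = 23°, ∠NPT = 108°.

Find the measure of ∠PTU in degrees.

1. ∠PNT = 23°  [U on ray NT]
2. ∠NTP = 49°  [△PNT]
3. ∠PTU = 49°  [U on ray TN]

∠PTU = 49°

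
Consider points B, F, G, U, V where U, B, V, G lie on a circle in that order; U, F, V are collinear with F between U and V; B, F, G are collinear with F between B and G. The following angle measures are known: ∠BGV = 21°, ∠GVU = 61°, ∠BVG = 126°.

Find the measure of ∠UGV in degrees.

1. ∠GBV = 33°  [△BVG]
2. ∠GUV = 33°  [same arc VG]
3. ∠UGV = 86°  [△UVG]

∠UGV = 86°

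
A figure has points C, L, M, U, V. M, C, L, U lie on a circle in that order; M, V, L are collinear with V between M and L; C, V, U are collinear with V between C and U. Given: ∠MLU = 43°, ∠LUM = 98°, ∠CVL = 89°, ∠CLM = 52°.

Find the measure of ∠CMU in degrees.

∠CMU = 85°

1. ∠MCU = 43°  [same arc MU]
2. ∠CUM = 52°  [same arc MC]
3. ∠CMU = 85°  [△MCU]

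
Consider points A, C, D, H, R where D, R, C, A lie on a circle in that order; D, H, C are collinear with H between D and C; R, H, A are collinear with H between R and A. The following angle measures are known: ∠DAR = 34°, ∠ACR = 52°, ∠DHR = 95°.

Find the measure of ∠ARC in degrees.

1. ∠DCR = 34°  [same arc DR]
2. ∠CHR = 85°  [linear pair at H on DC]
3. ∠ARC = 61°  [△RHC]

∠ARC = 61°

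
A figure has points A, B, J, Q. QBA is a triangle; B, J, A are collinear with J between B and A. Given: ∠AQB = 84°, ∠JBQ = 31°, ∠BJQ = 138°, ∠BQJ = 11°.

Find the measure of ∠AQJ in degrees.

∠AQJ = 73°

1. ∠ABQ = 31°  [J on ray BA]
2. ∠AJQ = 42°  [linear pair at J on BA]
3. ∠BAQ = 65°  [△QBA]
4. ∠JAQ = 65°  [J on ray AB]
5. ∠AQJ = 73°  [△QJA]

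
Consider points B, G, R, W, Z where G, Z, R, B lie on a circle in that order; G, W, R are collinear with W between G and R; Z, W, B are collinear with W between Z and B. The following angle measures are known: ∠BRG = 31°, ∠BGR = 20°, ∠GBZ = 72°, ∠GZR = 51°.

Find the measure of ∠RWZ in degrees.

1. ∠BZR = 20°  [same arc RB]
2. ∠GRZ = 72°  [same arc GZ]
3. ∠RWZ = 88°  [△ZWR]

∠RWZ = 88°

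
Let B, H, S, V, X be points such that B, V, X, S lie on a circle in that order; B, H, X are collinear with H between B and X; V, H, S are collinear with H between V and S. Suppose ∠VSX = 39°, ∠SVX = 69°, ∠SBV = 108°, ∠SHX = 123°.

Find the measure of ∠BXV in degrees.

1. ∠SBX = 69°  [same arc XS]
2. ∠BHS = 57°  [linear pair at H on BX]
3. ∠BSV = 54°  [△BHS]
4. ∠BXV = 54°  [same arc BV]

∠BXV = 54°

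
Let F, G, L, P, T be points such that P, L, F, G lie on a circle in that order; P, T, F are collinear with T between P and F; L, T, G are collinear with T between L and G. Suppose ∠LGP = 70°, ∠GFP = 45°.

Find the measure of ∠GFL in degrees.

∠GFL = 115°

1. ∠GLP = 45°  [same arc PG]
2. ∠GPL = 65°  [△PLG]
3. ∠GFL = 115°  [cyclic PLFG, opposite ∠P+∠F]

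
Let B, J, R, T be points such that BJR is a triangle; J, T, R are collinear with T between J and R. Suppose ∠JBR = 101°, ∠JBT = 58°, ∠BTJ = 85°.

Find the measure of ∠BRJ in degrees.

∠BRJ = 42°

1. ∠BJT = 37°  [△BJT]
2. ∠BJR = 37°  [T on ray JR]
3. ∠BRJ = 42°  [△BJR]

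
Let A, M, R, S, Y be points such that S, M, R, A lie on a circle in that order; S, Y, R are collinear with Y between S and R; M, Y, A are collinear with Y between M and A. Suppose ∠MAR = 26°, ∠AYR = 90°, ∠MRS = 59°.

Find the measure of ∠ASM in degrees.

∠ASM = 57°

1. ∠MSR = 26°  [same arc MR]
2. ∠MYS = 90°  [vertical angles at Y]
3. ∠MAS = 59°  [same arc SM]
4. ∠AMS = 64°  [△SYM]
5. ∠ASM = 57°  [△SMA]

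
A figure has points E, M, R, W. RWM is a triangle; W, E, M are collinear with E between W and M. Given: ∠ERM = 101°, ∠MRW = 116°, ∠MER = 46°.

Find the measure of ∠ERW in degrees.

1. ∠EMR = 33°  [△REM]
2. ∠REW = 134°  [linear pair at E on WM]
3. ∠RMW = 33°  [E on ray MW]
4. ∠MWR = 31°  [△RWM]
5. ∠EWR = 31°  [E on ray WM]
6. ∠ERW = 15°  [△RWE]

∠ERW = 15°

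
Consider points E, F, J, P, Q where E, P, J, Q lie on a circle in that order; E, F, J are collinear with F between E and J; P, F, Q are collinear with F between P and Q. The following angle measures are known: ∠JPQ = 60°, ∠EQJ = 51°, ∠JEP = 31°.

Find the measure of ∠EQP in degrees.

1. ∠EPJ = 129°  [cyclic EPJQ, opposite ∠P+∠Q]
2. ∠EJP = 20°  [△EPJ]
3. ∠EQP = 20°  [same arc EP]

∠EQP = 20°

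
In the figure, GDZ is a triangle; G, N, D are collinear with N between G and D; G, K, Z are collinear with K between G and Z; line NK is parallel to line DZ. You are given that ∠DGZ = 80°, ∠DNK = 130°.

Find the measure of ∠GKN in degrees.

1. ∠KGN = 80°  [N on GD, K on GZ]
2. ∠GNK = 50°  [linear pair at N on GD]
3. ∠GKN = 50°  [△GNK]

∠GKN = 50°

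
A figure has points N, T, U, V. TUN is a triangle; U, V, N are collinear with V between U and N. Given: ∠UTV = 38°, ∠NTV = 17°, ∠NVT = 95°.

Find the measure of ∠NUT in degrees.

1. ∠TVU = 85°  [linear pair at V on UN]
2. ∠TUV = 57°  [△TUV]
3. ∠NUT = 57°  [V on ray UN]

∠NUT = 57°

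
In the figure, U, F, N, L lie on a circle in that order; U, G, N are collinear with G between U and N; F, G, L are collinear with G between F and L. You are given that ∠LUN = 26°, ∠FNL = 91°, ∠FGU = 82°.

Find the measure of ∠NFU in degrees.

1. ∠LFN = 26°  [same arc NL]
2. ∠FLN = 63°  [△FNL]
3. ∠FGN = 98°  [linear pair at G on UN]
4. ∠FNU = 56°  [△FGN]
5. ∠FUN = 63°  [same arc FN]
6. ∠NFU = 61°  [△UFN]

∠NFU = 61°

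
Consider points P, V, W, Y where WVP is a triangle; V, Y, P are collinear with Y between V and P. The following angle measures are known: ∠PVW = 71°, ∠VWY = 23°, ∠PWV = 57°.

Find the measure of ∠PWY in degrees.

1. ∠VPW = 52°  [△WVP]
2. ∠WVY = 71°  [Y on ray VP]
3. ∠VYW = 86°  [△WVY]
4. ∠WPY = 52°  [Y on ray PV]
5. ∠PYW = 94°  [linear pair at Y on VP]
6. ∠PWY = 34°  [△WYP]

∠PWY = 34°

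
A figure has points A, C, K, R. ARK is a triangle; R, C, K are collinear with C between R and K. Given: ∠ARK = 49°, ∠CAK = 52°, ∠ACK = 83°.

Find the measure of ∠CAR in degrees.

1. ∠ARC = 49°  [C on ray RK]
2. ∠ACR = 97°  [linear pair at C on RK]
3. ∠CAR = 34°  [△ARC]

∠CAR = 34°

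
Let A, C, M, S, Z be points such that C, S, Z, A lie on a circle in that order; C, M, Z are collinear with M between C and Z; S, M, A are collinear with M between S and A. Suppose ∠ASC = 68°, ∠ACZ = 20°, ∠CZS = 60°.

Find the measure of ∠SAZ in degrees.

∠SAZ = 32°

1. ∠AZC = 68°  [same arc CA]
2. ∠CAZ = 92°  [△CZA]
3. ∠CSZ = 88°  [cyclic CSZA, opposite ∠S+∠A]
4. ∠SCZ = 32°  [△CSZ]
5. ∠SAZ = 32°  [same arc SZ]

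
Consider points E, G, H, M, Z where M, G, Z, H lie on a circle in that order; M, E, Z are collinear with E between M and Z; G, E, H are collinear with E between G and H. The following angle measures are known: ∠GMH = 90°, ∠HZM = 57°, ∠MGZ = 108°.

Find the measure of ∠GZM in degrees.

∠GZM = 33°

1. ∠HGM = 57°  [same arc MH]
2. ∠GHM = 33°  [△MGH]
3. ∠GZM = 33°  [same arc MG]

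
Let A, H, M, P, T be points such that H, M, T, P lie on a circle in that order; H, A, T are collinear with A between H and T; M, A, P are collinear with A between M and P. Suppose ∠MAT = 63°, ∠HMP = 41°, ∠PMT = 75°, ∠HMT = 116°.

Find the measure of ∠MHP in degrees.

1. ∠HAP = 63°  [vertical angles at A]
2. ∠PHT = 75°  [same arc TP]
3. ∠HPM = 42°  [△HAP]
4. ∠MHP = 97°  [△HMP]

∠MHP = 97°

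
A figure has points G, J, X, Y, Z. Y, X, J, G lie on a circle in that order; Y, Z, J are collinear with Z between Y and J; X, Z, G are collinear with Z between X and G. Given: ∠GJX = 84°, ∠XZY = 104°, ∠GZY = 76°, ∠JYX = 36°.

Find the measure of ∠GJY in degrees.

1. ∠GZJ = 104°  [vertical angles at Z]
2. ∠JGX = 36°  [same arc XJ]
3. ∠GJY = 40°  [△JZG]

∠GJY = 40°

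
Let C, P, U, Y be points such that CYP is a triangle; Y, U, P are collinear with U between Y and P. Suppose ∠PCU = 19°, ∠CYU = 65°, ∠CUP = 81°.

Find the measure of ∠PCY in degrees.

∠PCY = 35°

1. ∠CPU = 80°  [△CUP]
2. ∠CYP = 65°  [U on ray YP]
3. ∠CPY = 80°  [U on ray PY]
4. ∠PCY = 35°  [△CYP]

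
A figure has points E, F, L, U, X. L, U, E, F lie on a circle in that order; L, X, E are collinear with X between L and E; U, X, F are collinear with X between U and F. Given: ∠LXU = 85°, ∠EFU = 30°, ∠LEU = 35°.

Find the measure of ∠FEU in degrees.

1. ∠EXU = 95°  [linear pair at X on LE]
2. ∠EUF = 50°  [△UXE]
3. ∠FEU = 100°  [△UEF]

∠FEU = 100°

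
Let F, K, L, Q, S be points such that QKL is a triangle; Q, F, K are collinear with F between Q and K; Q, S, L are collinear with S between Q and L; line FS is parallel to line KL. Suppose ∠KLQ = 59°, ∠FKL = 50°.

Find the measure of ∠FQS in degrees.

1. ∠LKQ = 50°  [F on ray KQ]
2. ∠KQL = 71°  [△QKL]
3. ∠FQS = 71°  [F on QK, S on QL]

∠FQS = 71°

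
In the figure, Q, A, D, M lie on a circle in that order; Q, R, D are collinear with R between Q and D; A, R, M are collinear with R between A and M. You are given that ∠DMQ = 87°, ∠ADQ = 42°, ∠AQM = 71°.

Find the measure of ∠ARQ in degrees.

∠ARQ = 68°

1. ∠DAQ = 93°  [cyclic QADM, opposite ∠A+∠M]
2. ∠AMQ = 42°  [same arc QA]
3. ∠AQD = 45°  [△QAD]
4. ∠MAQ = 67°  [△QAM]
5. ∠ARQ = 68°  [△QRA]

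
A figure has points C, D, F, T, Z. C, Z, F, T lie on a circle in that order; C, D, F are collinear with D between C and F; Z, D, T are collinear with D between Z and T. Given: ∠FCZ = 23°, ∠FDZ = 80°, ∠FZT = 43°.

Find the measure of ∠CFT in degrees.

1. ∠FTZ = 23°  [same arc ZF]
2. ∠CDT = 80°  [vertical angles at D]
3. ∠FDT = 100°  [linear pair at D on CF]
4. ∠CFT = 57°  [△FDT]

∠CFT = 57°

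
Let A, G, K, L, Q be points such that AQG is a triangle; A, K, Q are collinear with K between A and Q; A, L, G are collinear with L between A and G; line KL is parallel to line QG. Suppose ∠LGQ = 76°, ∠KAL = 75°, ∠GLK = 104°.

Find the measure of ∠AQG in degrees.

∠AQG = 29°

1. ∠AGQ = 76°  [L on ray GA]
2. ∠GAQ = 75°  [K on AQ, L on AG]
3. ∠AQG = 29°  [△AQG]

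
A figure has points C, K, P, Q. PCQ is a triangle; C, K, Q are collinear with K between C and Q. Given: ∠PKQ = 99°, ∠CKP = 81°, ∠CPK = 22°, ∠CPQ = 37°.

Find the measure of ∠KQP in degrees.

∠KQP = 66°

1. ∠KCP = 77°  [△PCK]
2. ∠PCQ = 77°  [K on ray CQ]
3. ∠CQP = 66°  [△PCQ]
4. ∠KQP = 66°  [K on ray QC]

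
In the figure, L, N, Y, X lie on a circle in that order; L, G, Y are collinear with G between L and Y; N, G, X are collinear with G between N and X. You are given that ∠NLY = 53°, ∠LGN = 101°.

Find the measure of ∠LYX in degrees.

∠LYX = 26°

1. ∠NXY = 53°  [same arc NY]
2. ∠XGY = 101°  [vertical angles at G]
3. ∠LYX = 26°  [△YGX]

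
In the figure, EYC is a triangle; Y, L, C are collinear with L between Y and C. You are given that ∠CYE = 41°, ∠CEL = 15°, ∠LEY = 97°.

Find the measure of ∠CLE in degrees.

∠CLE = 138°

1. ∠EYL = 41°  [L on ray YC]
2. ∠ELY = 42°  [△EYL]
3. ∠CLE = 138°  [linear pair at L on YC]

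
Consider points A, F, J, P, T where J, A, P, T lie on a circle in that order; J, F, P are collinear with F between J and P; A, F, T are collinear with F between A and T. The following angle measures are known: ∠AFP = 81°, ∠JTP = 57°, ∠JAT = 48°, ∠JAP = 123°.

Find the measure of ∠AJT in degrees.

1. ∠AFJ = 99°  [linear pair at F on JP]
2. ∠AJP = 33°  [△JFA]
3. ∠APJ = 24°  [△JAP]
4. ∠ATJ = 24°  [same arc JA]
5. ∠AJT = 108°  [△JAT]

∠AJT = 108°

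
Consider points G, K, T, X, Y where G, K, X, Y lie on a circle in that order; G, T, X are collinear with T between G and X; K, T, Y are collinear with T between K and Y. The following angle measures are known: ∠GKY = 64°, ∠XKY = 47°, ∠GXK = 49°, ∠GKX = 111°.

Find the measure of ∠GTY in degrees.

∠GTY = 84°

1. ∠XGY = 47°  [same arc XY]
2. ∠GYK = 49°  [same arc GK]
3. ∠GTY = 84°  [△GTY]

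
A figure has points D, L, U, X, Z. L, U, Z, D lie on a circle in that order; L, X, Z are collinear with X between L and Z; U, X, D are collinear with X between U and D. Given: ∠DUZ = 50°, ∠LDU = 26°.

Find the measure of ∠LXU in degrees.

1. ∠LZU = 26°  [same arc LU]
2. ∠UXZ = 104°  [△UXZ]
3. ∠LXU = 76°  [linear pair at X on LZ]

∠LXU = 76°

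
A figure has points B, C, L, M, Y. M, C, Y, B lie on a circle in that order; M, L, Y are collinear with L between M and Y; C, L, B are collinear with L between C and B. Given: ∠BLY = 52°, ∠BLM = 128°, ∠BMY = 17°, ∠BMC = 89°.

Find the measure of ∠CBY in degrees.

∠CBY = 72°

1. ∠BCY = 17°  [same arc YB]
2. ∠BYC = 91°  [cyclic MCYB, opposite ∠M+∠Y]
3. ∠CBY = 72°  [△CYB]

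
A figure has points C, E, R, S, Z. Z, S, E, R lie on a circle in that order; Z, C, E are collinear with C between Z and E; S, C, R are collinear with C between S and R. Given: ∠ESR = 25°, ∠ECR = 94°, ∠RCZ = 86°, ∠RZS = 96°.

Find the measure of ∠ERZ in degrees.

1. ∠EZR = 25°  [same arc ER]
2. ∠SRZ = 69°  [△ZCR]
3. ∠RSZ = 15°  [△ZSR]
4. ∠REZ = 15°  [same arc ZR]
5. ∠ERZ = 140°  [△ZER]

∠ERZ = 140°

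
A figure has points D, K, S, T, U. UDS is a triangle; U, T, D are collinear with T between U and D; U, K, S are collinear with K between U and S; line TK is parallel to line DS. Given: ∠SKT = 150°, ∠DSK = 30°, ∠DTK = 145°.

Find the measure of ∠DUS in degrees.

∠DUS = 115°

1. ∠TKU = 30°  [linear pair at K on US]
2. ∠KTU = 35°  [linear pair at T on UD]
3. ∠KUT = 115°  [△UTK]
4. ∠DUS = 115°  [T on UD, K on US]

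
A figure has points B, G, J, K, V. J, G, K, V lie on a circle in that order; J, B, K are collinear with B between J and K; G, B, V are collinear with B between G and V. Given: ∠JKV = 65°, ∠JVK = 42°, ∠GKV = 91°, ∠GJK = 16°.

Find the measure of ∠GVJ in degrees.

∠GVJ = 26°

1. ∠JGV = 65°  [same arc JV]
2. ∠GJV = 89°  [cyclic JGKV, opposite ∠J+∠K]
3. ∠GVJ = 26°  [△JGV]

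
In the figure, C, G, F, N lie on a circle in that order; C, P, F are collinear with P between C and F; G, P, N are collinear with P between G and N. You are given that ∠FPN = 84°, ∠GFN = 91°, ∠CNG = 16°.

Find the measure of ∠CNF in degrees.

∠CNF = 37°

1. ∠CPN = 96°  [linear pair at P on CF]
2. ∠GCN = 89°  [cyclic CGFN, opposite ∠C+∠F]
3. ∠CGN = 75°  [△CGN]
4. ∠FCN = 68°  [△CPN]
5. ∠CFN = 75°  [same arc CN]
6. ∠CNF = 37°  [△CFN]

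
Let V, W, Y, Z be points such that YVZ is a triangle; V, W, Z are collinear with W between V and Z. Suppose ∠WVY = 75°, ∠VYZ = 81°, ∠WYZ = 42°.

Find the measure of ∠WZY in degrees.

1. ∠YVZ = 75°  [W on ray VZ]
2. ∠VZY = 24°  [△YVZ]
3. ∠WZY = 24°  [W on ray ZV]

∠WZY = 24°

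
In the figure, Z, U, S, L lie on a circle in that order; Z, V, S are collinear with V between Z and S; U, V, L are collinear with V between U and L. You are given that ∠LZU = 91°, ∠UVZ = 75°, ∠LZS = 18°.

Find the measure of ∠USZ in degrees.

1. ∠SVU = 105°  [linear pair at V on ZS]
2. ∠LUS = 18°  [same arc SL]
3. ∠USZ = 57°  [△UVS]

∠USZ = 57°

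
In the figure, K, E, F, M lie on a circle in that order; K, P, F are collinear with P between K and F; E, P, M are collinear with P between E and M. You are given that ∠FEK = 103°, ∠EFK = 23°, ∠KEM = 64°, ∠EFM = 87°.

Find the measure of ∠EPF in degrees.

1. ∠EKF = 54°  [△KEF]
2. ∠EPK = 62°  [△KPE]
3. ∠EPF = 118°  [linear pair at P on KF]

∠EPF = 118°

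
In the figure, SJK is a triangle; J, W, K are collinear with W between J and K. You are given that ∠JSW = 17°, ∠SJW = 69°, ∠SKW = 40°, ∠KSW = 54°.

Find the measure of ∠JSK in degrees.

1. ∠KJS = 69°  [W on ray JK]
2. ∠JKS = 40°  [W on ray KJ]
3. ∠JSK = 71°  [△SJK]

∠JSK = 71°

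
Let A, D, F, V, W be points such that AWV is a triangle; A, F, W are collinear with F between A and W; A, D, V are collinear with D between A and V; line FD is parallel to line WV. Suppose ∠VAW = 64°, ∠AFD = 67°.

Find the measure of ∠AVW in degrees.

1. ∠DAF = 64°  [F on AW, D on AV]
2. ∠ADF = 49°  [△AFD]
3. ∠AVW = 49°  [FD∥WV, corresponding at D]

∠AVW = 49°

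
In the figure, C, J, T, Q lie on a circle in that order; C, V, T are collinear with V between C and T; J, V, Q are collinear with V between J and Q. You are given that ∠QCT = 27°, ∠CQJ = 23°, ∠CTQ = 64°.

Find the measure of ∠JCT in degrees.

∠JCT = 66°

1. ∠CQT = 89°  [△CTQ]
2. ∠CTJ = 23°  [same arc CJ]
3. ∠CJT = 91°  [cyclic CJTQ, opposite ∠J+∠Q]
4. ∠JCT = 66°  [△CJT]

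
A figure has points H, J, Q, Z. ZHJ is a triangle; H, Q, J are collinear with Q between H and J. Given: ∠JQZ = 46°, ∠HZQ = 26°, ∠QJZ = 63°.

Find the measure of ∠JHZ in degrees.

∠JHZ = 20°

1. ∠HQZ = 134°  [linear pair at Q on HJ]
2. ∠QHZ = 20°  [△ZHQ]
3. ∠JHZ = 20°  [Q on ray HJ]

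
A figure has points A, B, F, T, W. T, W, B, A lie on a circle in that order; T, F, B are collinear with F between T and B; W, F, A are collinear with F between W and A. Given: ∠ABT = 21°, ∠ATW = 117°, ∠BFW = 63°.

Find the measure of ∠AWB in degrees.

∠AWB = 75°

1. ∠AWT = 21°  [same arc TA]
2. ∠TAW = 42°  [△TWA]
3. ∠TBW = 42°  [same arc TW]
4. ∠AWB = 75°  [△WFB]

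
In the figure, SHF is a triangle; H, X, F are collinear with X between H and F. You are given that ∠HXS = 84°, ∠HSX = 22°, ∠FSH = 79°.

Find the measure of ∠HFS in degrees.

∠HFS = 27°

1. ∠SHX = 74°  [△SHX]
2. ∠FHS = 74°  [X on ray HF]
3. ∠HFS = 27°  [△SHF]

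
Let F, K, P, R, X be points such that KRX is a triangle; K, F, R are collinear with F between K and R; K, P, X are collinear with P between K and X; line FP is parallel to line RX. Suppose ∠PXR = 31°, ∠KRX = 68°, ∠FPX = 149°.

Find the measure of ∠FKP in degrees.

1. ∠KXR = 31°  [P on ray XK]
2. ∠RKX = 81°  [△KRX]
3. ∠FKP = 81°  [F on KR, P on KX]

∠FKP = 81°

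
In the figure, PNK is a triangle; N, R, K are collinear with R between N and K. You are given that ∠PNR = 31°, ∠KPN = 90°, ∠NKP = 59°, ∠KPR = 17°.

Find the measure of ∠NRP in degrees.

∠NRP = 76°

1. ∠PKR = 59°  [R on ray KN]
2. ∠KRP = 104°  [△PRK]
3. ∠NRP = 76°  [linear pair at R on NK]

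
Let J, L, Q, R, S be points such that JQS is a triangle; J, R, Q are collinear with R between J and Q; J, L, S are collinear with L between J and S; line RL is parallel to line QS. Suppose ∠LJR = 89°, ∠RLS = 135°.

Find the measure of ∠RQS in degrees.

1. ∠JLR = 45°  [linear pair at L on JS]
2. ∠JRL = 46°  [△JRL]
3. ∠LRQ = 134°  [linear pair at R on JQ]
4. ∠RQS = 46°  [RL∥QS, co-interior at Q–R]

∠RQS = 46°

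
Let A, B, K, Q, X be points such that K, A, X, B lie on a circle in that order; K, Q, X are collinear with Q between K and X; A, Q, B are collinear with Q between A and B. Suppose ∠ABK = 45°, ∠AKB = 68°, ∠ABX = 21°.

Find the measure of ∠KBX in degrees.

1. ∠AXK = 45°  [same arc KA]
2. ∠AKX = 21°  [same arc AX]
3. ∠KAX = 114°  [△KAX]
4. ∠KBX = 66°  [cyclic KAXB, opposite ∠A+∠B]

∠KBX = 66°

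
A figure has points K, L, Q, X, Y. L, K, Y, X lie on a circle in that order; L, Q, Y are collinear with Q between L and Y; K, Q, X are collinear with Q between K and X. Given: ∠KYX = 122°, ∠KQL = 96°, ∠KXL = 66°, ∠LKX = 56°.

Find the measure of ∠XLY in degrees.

∠XLY = 30°

1. ∠XQY = 96°  [vertical angles at Q]
2. ∠LQX = 84°  [linear pair at Q on LY]
3. ∠XLY = 30°  [△LQX]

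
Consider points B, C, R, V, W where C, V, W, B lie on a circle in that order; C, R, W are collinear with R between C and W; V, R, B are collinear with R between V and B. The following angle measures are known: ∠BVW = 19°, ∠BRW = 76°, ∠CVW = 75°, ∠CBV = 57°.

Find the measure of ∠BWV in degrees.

1. ∠BCW = 19°  [same arc WB]
2. ∠CBW = 105°  [cyclic CVWB, opposite ∠V+∠B]
3. ∠BWC = 56°  [△CWB]
4. ∠VBW = 48°  [△WRB]
5. ∠BWV = 113°  [△VWB]

∠BWV = 113°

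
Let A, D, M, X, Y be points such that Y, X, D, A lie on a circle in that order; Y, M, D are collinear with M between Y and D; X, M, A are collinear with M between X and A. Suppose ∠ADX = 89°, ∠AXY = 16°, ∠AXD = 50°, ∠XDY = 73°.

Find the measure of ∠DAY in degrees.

1. ∠ADY = 16°  [same arc YA]
2. ∠AYD = 50°  [same arc DA]
3. ∠DAY = 114°  [△YDA]

∠DAY = 114°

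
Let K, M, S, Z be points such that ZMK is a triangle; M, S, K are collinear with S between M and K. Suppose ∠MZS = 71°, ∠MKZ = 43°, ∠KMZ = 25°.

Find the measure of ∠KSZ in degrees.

1. ∠SMZ = 25°  [S on ray MK]
2. ∠MSZ = 84°  [△ZMS]
3. ∠KSZ = 96°  [linear pair at S on MK]

∠KSZ = 96°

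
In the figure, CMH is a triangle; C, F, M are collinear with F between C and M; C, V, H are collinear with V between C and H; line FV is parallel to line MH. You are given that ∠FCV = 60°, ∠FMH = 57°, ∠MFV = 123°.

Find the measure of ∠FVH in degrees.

1. ∠CFV = 57°  [linear pair at F on CM]
2. ∠CVF = 63°  [△CFV]
3. ∠FVH = 117°  [linear pair at V on CH]

∠FVH = 117°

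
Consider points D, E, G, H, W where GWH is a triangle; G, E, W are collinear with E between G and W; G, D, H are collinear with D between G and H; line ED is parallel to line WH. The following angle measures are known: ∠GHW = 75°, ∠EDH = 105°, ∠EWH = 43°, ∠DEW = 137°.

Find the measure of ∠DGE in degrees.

∠DGE = 62°

1. ∠EDG = 75°  [ED∥WH, corresponding at D]
2. ∠DEG = 43°  [linear pair at E on GW]
3. ∠DGE = 62°  [△GED]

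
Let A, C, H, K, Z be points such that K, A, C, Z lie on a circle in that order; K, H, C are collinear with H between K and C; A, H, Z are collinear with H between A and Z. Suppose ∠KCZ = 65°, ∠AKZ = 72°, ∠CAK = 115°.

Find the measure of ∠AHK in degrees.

1. ∠KAZ = 65°  [same arc KZ]
2. ∠AZK = 43°  [△KAZ]
3. ∠ACK = 43°  [same arc KA]
4. ∠AKC = 22°  [△KAC]
5. ∠AHK = 93°  [△KHA]

∠AHK = 93°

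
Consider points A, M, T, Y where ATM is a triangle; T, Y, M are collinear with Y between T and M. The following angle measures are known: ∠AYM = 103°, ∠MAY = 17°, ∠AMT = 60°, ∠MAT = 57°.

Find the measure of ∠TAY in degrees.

∠TAY = 40°

1. ∠AYT = 77°  [linear pair at Y on TM]
2. ∠ATM = 63°  [△ATM]
3. ∠ATY = 63°  [Y on ray TM]
4. ∠TAY = 40°  [△ATY]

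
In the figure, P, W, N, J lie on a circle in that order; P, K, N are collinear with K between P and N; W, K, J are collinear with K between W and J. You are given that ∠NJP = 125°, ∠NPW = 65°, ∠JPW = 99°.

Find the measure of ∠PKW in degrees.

∠PKW = 94°

1. ∠NWP = 55°  [cyclic PWNJ, opposite ∠W+∠J]
2. ∠NJW = 65°  [same arc WN]
3. ∠PNW = 60°  [△PWN]
4. ∠JNW = 81°  [cyclic PWNJ, opposite ∠P+∠N]
5. ∠JWN = 34°  [△WNJ]
6. ∠NKW = 86°  [△WKN]
7. ∠PKW = 94°  [linear pair at K on PN]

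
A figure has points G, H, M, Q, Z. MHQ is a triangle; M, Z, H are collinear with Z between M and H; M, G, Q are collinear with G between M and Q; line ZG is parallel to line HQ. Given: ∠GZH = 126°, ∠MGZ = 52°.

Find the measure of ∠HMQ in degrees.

1. ∠GZM = 54°  [linear pair at Z on MH]
2. ∠GMZ = 74°  [△MZG]
3. ∠HMQ = 74°  [Z on MH, G on MQ]

∠HMQ = 74°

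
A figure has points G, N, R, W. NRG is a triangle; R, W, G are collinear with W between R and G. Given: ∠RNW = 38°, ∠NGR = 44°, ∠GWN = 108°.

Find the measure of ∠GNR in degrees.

∠GNR = 66°

1. ∠NWR = 72°  [linear pair at W on RG]
2. ∠NRW = 70°  [△NRW]
3. ∠GRN = 70°  [W on ray RG]
4. ∠GNR = 66°  [△NRG]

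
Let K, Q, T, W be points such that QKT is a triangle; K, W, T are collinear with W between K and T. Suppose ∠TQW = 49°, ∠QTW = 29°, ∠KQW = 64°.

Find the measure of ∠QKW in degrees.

1. ∠QWT = 102°  [△QWT]
2. ∠KWQ = 78°  [linear pair at W on KT]
3. ∠QKW = 38°  [△QKW]

∠QKW = 38°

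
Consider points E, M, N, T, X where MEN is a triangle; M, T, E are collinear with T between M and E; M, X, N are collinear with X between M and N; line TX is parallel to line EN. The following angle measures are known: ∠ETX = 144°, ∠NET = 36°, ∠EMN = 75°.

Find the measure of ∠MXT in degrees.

1. ∠MTX = 36°  [linear pair at T on ME]
2. ∠TMX = 75°  [T on ME, X on MN]
3. ∠MXT = 69°  [△MTX]

∠MXT = 69°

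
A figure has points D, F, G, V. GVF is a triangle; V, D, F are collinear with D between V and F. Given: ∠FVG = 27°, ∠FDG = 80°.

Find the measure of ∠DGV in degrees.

1. ∠DVG = 27°  [D on ray VF]
2. ∠GDV = 100°  [linear pair at D on VF]
3. ∠DGV = 53°  [△GVD]

∠DGV = 53°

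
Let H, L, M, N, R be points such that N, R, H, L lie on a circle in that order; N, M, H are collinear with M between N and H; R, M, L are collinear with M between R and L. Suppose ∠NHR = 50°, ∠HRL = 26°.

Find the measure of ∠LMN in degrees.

1. ∠NLR = 50°  [same arc NR]
2. ∠HNL = 26°  [same arc HL]
3. ∠LMN = 104°  [△NML]

∠LMN = 104°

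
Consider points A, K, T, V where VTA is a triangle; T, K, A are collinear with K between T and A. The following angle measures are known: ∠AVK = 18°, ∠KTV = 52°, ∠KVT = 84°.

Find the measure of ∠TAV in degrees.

∠TAV = 26°

1. ∠TKV = 44°  [△VTK]
2. ∠AKV = 136°  [linear pair at K on TA]
3. ∠KAV = 26°  [△VKA]
4. ∠TAV = 26°  [K on ray AT]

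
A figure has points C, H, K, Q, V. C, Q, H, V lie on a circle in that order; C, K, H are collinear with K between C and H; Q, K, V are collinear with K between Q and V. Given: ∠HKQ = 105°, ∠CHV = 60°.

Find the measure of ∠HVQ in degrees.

∠HVQ = 45°

1. ∠CKV = 105°  [vertical angles at K]
2. ∠HKV = 75°  [linear pair at K on CH]
3. ∠HVQ = 45°  [△HKV]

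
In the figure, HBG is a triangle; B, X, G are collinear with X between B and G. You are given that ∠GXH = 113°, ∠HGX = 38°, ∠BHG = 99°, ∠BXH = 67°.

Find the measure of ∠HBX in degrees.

1. ∠BGH = 38°  [X on ray GB]
2. ∠GBH = 43°  [△HBG]
3. ∠HBX = 43°  [X on ray BG]

∠HBX = 43°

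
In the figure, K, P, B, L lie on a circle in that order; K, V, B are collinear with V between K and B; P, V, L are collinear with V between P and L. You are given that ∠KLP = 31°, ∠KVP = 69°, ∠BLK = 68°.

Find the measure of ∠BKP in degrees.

1. ∠KBP = 31°  [same arc KP]
2. ∠BPK = 112°  [cyclic KPBL, opposite ∠P+∠L]
3. ∠BKP = 37°  [△KPB]

∠BKP = 37°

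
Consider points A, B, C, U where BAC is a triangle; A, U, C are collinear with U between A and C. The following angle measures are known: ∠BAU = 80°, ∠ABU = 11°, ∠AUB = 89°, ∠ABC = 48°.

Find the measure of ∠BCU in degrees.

∠BCU = 52°

1. ∠BAC = 80°  [U on ray AC]
2. ∠ACB = 52°  [△BAC]
3. ∠BCU = 52°  [U on ray CA]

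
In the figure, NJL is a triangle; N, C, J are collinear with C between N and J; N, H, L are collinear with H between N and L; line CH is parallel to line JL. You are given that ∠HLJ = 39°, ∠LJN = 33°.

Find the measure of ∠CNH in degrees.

1. ∠JLN = 39°  [H on ray LN]
2. ∠JNL = 108°  [△NJL]
3. ∠CNH = 108°  [C on NJ, H on NL]

∠CNH = 108°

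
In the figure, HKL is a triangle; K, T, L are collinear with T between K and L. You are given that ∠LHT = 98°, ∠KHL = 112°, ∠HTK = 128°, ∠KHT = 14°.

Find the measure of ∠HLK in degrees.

∠HLK = 30°

1. ∠HKT = 38°  [△HKT]
2. ∠HKL = 38°  [T on ray KL]
3. ∠HLK = 30°  [△HKL]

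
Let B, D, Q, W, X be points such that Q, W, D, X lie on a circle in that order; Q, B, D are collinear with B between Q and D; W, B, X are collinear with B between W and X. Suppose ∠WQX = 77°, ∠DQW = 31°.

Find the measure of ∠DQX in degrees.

1. ∠WDX = 103°  [cyclic QWDX, opposite ∠Q+∠D]
2. ∠DXW = 31°  [same arc WD]
3. ∠DWX = 46°  [△WDX]
4. ∠DQX = 46°  [same arc DX]

∠DQX = 46°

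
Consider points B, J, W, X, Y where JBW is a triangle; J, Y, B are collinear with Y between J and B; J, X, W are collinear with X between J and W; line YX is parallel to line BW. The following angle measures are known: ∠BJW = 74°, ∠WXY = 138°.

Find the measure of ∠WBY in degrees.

∠WBY = 64°

1. ∠XJY = 74°  [Y on JB, X on JW]
2. ∠JXY = 42°  [linear pair at X on JW]
3. ∠JYX = 64°  [△JYX]
4. ∠BYX = 116°  [linear pair at Y on JB]
5. ∠WBY = 64°  [YX∥BW, co-interior at B–Y]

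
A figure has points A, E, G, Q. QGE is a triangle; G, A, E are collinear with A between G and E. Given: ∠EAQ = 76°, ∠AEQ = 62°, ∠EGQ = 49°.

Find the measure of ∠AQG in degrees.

∠AQG = 27°

1. ∠GAQ = 104°  [linear pair at A on GE]
2. ∠AGQ = 49°  [A on ray GE]
3. ∠AQG = 27°  [△QGA]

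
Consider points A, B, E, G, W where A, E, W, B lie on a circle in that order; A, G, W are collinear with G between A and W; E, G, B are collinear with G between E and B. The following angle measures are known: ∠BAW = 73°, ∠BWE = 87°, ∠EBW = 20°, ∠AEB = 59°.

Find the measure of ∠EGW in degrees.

∠EGW = 79°

1. ∠EAW = 20°  [same arc EW]
2. ∠AGE = 101°  [△AGE]
3. ∠EGW = 79°  [linear pair at G on AW]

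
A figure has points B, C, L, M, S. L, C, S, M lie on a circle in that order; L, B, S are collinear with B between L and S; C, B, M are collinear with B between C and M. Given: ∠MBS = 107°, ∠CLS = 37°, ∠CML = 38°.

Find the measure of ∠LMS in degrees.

1. ∠LBM = 73°  [linear pair at B on LS]
2. ∠CMS = 37°  [same arc CS]
3. ∠MLS = 69°  [△LBM]
4. ∠LSM = 36°  [△SBM]
5. ∠LMS = 75°  [△LSM]

∠LMS = 75°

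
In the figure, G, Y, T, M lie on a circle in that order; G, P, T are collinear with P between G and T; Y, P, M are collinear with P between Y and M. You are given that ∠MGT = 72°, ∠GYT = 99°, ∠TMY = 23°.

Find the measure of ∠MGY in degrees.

∠MGY = 95°

1. ∠MYT = 72°  [same arc TM]
2. ∠MTY = 85°  [△YTM]
3. ∠MGY = 95°  [cyclic GYTM, opposite ∠G+∠T]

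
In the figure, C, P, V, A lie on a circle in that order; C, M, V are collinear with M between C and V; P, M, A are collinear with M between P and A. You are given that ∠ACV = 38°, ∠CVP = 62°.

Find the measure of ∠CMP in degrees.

1. ∠APV = 38°  [same arc VA]
2. ∠PMV = 80°  [△PMV]
3. ∠CMP = 100°  [linear pair at M on CV]

∠CMP = 100°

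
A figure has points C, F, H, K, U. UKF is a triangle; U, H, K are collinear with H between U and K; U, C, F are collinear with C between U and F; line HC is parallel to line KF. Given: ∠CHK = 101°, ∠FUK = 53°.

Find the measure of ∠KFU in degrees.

∠KFU = 48°

1. ∠CHU = 79°  [linear pair at H on UK]
2. ∠CUH = 53°  [H on UK, C on UF]
3. ∠HCU = 48°  [△UHC]
4. ∠KFU = 48°  [HC∥KF, corresponding at C]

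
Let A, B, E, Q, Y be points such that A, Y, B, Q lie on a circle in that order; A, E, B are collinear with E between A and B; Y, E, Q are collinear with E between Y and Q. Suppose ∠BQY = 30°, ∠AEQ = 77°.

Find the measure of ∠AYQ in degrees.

1. ∠BAY = 30°  [same arc YB]
2. ∠BEY = 77°  [vertical angles at E]
3. ∠AEY = 103°  [linear pair at E on AB]
4. ∠AYQ = 47°  [△AEY]

∠AYQ = 47°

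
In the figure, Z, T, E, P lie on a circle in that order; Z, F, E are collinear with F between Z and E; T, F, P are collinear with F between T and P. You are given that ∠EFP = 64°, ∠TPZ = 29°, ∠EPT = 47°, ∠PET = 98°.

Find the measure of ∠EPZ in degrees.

∠EPZ = 76°

1. ∠PFZ = 116°  [linear pair at F on ZE]
2. ∠PEZ = 69°  [△EFP]
3. ∠EZP = 35°  [△ZFP]
4. ∠EPZ = 76°  [△ZEP]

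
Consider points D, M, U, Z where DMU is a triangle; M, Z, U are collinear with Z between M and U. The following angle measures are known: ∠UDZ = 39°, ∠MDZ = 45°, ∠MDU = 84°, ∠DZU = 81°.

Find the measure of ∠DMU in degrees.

∠DMU = 36°

1. ∠DUZ = 60°  [△DZU]
2. ∠DUM = 60°  [Z on ray UM]
3. ∠DMU = 36°  [△DMU]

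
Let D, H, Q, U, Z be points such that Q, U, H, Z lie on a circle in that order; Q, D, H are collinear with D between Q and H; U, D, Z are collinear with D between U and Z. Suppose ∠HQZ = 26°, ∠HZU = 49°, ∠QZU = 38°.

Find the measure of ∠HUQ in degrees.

1. ∠HQU = 49°  [same arc UH]
2. ∠QHU = 38°  [same arc QU]
3. ∠HUQ = 93°  [△QUH]

∠HUQ = 93°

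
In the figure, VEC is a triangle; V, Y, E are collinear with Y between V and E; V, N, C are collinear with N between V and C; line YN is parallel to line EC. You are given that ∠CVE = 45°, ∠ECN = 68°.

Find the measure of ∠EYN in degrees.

1. ∠ECV = 68°  [N on ray CV]
2. ∠CEV = 67°  [△VEC]
3. ∠NYV = 67°  [YN∥EC, corresponding at Y]
4. ∠EYN = 113°  [linear pair at Y on VE]

∠EYN = 113°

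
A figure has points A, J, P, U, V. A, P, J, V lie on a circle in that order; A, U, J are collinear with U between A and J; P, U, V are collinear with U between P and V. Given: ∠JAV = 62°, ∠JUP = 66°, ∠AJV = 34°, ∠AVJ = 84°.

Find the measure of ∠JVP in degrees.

1. ∠AUV = 66°  [vertical angles at U]
2. ∠JUV = 114°  [linear pair at U on AJ]
3. ∠JVP = 32°  [△JUV]

∠JVP = 32°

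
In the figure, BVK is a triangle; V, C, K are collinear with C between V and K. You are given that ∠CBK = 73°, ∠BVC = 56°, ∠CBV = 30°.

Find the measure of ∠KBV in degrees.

1. ∠BCV = 94°  [△BVC]
2. ∠BVK = 56°  [C on ray VK]
3. ∠BCK = 86°  [linear pair at C on VK]
4. ∠BKC = 21°  [△BCK]
5. ∠BKV = 21°  [C on ray KV]
6. ∠KBV = 103°  [△BVK]

∠KBV = 103°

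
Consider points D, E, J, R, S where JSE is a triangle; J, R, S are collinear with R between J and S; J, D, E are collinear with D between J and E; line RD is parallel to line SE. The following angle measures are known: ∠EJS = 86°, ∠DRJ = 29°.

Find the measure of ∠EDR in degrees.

∠EDR = 115°

1. ∠DJR = 86°  [R on JS, D on JE]
2. ∠JDR = 65°  [△JRD]
3. ∠EDR = 115°  [linear pair at D on JE]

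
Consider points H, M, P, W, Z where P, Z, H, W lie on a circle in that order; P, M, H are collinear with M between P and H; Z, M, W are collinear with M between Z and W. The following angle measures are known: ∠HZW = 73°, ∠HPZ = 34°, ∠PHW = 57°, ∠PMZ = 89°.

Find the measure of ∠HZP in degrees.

∠HZP = 130°

1. ∠HPW = 73°  [same arc HW]
2. ∠HWP = 50°  [△PHW]
3. ∠HZP = 130°  [cyclic PZHW, opposite ∠Z+∠W]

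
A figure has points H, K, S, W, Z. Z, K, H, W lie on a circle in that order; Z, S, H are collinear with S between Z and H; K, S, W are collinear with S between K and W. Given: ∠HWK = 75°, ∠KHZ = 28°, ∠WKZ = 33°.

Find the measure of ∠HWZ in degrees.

∠HWZ = 103°

1. ∠HZK = 75°  [same arc KH]
2. ∠HKZ = 77°  [△ZKH]
3. ∠HWZ = 103°  [cyclic ZKHW, opposite ∠K+∠W]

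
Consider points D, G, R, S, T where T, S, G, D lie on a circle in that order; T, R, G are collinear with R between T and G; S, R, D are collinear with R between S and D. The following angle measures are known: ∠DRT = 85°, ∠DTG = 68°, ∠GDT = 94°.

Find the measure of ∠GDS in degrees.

1. ∠DRG = 95°  [linear pair at R on TG]
2. ∠DGT = 18°  [△TGD]
3. ∠GDS = 67°  [△GRD]

∠GDS = 67°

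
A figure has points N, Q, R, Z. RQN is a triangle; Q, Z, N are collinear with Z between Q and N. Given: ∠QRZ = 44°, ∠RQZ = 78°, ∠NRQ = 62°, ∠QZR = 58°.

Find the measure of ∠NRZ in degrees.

∠NRZ = 18°

1. ∠NQR = 78°  [Z on ray QN]
2. ∠QNR = 40°  [△RQN]
3. ∠NZR = 122°  [linear pair at Z on QN]
4. ∠RNZ = 40°  [Z on ray NQ]
5. ∠NRZ = 18°  [△RZN]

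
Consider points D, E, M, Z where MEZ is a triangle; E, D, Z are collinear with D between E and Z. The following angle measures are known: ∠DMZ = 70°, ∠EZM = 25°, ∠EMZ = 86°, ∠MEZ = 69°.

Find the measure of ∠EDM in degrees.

∠EDM = 95°

1. ∠DZM = 25°  [D on ray ZE]
2. ∠MDZ = 85°  [△MDZ]
3. ∠EDM = 95°  [linear pair at D on EZ]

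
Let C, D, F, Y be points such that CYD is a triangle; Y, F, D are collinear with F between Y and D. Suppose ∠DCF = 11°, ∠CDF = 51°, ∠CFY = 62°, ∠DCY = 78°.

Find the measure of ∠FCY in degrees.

∠FCY = 67°

1. ∠CDY = 51°  [F on ray DY]
2. ∠CYD = 51°  [△CYD]
3. ∠CYF = 51°  [F on ray YD]
4. ∠FCY = 67°  [△CYF]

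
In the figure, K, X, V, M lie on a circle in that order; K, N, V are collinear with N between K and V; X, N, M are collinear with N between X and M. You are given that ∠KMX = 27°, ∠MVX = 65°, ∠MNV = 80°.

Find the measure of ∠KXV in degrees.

∠KXV = 91°

1. ∠KVX = 27°  [same arc KX]
2. ∠MKX = 115°  [cyclic KXVM, opposite ∠K+∠V]
3. ∠KNX = 80°  [vertical angles at N]
4. ∠KXM = 38°  [△KXM]
5. ∠VKX = 62°  [△KNX]
6. ∠KXV = 91°  [△KXV]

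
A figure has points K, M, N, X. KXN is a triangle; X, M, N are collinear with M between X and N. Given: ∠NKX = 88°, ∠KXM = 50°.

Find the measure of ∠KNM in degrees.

∠KNM = 42°

1. ∠KXN = 50°  [M on ray XN]
2. ∠KNX = 42°  [△KXN]
3. ∠KNM = 42°  [M on ray NX]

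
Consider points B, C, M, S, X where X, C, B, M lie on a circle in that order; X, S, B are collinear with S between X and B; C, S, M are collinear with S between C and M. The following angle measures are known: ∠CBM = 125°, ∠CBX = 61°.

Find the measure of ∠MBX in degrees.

∠MBX = 64°

1. ∠CXM = 55°  [cyclic XCBM, opposite ∠X+∠B]
2. ∠CMX = 61°  [same arc XC]
3. ∠MCX = 64°  [△XCM]
4. ∠MBX = 64°  [same arc XM]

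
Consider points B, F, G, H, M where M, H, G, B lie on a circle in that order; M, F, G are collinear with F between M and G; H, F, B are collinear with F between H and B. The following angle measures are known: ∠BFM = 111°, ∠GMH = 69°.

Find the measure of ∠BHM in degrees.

∠BHM = 42°

1. ∠GFH = 111°  [vertical angles at F]
2. ∠HFM = 69°  [linear pair at F on MG]
3. ∠BHM = 42°  [△MFH]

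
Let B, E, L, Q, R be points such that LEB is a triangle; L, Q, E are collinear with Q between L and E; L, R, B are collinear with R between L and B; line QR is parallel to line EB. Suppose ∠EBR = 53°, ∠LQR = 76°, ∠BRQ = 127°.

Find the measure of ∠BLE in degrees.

1. ∠EBL = 53°  [R on ray BL]
2. ∠BEL = 76°  [QR∥EB, corresponding at Q]
3. ∠BLE = 51°  [△LEB]

∠BLE = 51°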